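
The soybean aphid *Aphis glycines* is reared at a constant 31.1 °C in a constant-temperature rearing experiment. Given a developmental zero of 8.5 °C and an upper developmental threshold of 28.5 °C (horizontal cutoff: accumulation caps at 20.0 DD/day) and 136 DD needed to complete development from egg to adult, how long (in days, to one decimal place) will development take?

Temperature 31.1 °C exceeds the upper threshold, so daily accumulation caps at 28.5 − 8.5 = 20.0 DD/day.
Duration = 136 / 20.0 = 6.800 ≈ 6.8 days.

6.8 days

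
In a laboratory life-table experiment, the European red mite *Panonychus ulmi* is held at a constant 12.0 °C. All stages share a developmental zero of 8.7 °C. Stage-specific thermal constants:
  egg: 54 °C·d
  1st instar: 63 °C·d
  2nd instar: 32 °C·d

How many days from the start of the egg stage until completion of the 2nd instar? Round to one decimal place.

Daily accumulation at 12.0 °C = 12.0 − 8.7 = 3.3 DD/day.
Total K = 54 + 63 + 32 = 149 DD.
Total duration = 149 / 3.3 = 45.152 ≈ 45.2 days.

45.2 days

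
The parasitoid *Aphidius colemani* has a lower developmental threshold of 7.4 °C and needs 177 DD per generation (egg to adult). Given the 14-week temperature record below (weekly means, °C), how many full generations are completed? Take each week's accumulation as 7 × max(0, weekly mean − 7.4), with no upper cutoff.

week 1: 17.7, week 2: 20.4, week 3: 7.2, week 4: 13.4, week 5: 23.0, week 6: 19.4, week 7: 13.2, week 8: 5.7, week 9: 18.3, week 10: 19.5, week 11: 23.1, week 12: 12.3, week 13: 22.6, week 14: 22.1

5 generations

Weekly DD (7 × max(0, T̄ − 7.4)): 72.1, 91.0, 0.0, 42.0, 109.2, 84.0, 40.6, 0.0, 76.3, 84.7, 109.9, 34.3, 106.4, 102.9.
Season total = 953.4 DD.
Complete generations = ⌊953.4 / 177⌋ = 5.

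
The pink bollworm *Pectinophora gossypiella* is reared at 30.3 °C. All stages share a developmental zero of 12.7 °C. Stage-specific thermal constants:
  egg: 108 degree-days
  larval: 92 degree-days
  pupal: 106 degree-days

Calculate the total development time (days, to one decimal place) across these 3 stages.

Daily accumulation at 30.3 °C = 30.3 − 12.7 = 17.6 DD/day.
Total K = 108 + 92 + 106 = 306 DD.
Total duration = 306 / 17.6 = 17.386 ≈ 17.4 days.

17.4 days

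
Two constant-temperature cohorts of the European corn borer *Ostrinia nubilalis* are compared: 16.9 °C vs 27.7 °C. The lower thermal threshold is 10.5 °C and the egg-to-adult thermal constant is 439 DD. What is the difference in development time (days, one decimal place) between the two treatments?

43.1 days

At 16.9 °C: 439 / (16.9 − 10.5) = 439 / 6.4 = 68.594 d.
At 27.7 °C: 439 / (27.7 − 10.5) = 439 / 17.2 = 25.523 d.
Difference = |68.594 − 25.523| = 43.070 ≈ 43.1 days.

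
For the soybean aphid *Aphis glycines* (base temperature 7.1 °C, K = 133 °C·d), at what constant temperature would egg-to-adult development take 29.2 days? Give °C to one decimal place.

11.7 °C

Required daily accumulation = 133 / 29.2 = 4.555 DD/day.
T = T_base + 4.555 = 7.1 + 4.555 = 11.655 ≈ 11.7 °C.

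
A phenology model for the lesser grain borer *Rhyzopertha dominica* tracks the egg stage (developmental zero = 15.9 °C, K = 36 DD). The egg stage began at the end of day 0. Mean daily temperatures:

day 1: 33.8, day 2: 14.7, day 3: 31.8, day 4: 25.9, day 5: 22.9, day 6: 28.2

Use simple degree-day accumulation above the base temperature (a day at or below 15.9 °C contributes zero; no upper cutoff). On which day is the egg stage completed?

Daily DD above 15.9 °C: 17.9, 0.0, 15.9, 10.0, 7.0, 12.3.
Cumulative: 17.9, 17.9, 33.8, 43.8, 50.8, 63.1.
The total first reaches 36 DD on day 4.

day 4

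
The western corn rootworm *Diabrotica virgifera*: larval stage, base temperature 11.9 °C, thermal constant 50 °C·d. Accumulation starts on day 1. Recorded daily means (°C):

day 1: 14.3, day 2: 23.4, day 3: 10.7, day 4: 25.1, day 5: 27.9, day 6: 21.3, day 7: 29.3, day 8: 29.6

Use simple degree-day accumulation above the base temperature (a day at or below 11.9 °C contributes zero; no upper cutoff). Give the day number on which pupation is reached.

Daily DD above 11.9 °C: 2.4, 11.5, 0.0, 13.2, 16.0, 9.4, 17.4, 17.7.
Cumulative: 2.4, 13.9, 13.9, 27.1, 43.1, 52.5, 69.9, 87.6.
The total first reaches 50 DD on day 6.

day 6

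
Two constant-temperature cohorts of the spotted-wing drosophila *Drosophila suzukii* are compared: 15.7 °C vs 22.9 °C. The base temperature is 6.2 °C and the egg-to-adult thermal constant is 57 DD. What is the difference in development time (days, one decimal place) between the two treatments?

At 15.7 °C: 57 / (15.7 − 6.2) = 57 / 9.5 = 6.000 d.
At 22.9 °C: 57 / (22.9 − 6.2) = 57 / 16.7 = 3.413 d.
Difference = |6.000 − 3.413| = 2.587 ≈ 2.6 days.

2.6 days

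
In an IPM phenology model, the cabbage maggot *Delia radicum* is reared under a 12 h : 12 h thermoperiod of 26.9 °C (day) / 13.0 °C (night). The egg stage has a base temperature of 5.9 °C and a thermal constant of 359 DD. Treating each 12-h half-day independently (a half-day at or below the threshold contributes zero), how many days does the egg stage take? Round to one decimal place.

Day half: max(0, 26.9 − 5.9) × 0.5 = 21.0 × 0.5 = 10.50 DD.
Night half: max(0, 13.0 − 5.9) × 0.5 = 7.1 × 0.5 = 3.55 DD.
Per 24 h: 14.05 DD/day.
Duration = 359 / 14.05 = 25.552 ≈ 25.6 days.

25.6 days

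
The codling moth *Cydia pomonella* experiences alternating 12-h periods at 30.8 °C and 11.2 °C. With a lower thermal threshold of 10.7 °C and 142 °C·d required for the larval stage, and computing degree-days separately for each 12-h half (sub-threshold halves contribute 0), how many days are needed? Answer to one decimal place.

Day half: max(0, 30.8 − 10.7) × 0.5 = 20.1 × 0.5 = 10.05 DD.
Night half: max(0, 11.2 − 10.7) × 0.5 = 0.5 × 0.5 = 0.25 DD.
Per 24 h: 10.30 DD/day.
Duration = 142 / 10.30 = 13.786 ≈ 13.8 days.

13.8 days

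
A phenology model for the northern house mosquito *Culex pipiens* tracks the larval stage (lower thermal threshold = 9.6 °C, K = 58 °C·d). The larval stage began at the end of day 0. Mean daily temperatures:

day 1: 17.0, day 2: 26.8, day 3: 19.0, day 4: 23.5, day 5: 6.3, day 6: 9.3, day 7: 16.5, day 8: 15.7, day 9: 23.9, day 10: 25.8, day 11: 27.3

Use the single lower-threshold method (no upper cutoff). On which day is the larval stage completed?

Daily DD above 9.6 °C: 7.4, 17.2, 9.4, 13.9, 0.0, 0.0, 6.9, 6.1, 14.3, 16.2, 17.7.
Cumulative: 7.4, 24.6, 34.0, 47.9, 47.9, 47.9, 54.8, 60.9, 75.2, 91.4, 109.1.
The total first reaches 58 DD on day 8.

day 8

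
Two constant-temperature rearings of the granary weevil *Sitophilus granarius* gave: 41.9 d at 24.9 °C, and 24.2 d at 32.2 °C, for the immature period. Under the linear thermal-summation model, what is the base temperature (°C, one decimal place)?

Equal thermal constants: D₁(T₁ − T_b) = D₂(T₂ − T_b).
41.9·(24.9 − T_b) = 24.2·(32.2 − T_b)
T_b = (41.9·24.9 − 24.2·32.2) / (41.9 − 24.2) = 264.07 / 17.7 = 14.919 °C ≈ 14.9 °C.

14.9 °C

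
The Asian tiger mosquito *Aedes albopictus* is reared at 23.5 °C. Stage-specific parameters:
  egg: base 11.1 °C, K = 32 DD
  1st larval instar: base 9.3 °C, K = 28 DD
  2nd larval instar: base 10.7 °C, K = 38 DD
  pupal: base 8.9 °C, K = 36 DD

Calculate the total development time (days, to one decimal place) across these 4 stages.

10.0 days

egg: 32 / (23.5 − 11.1) = 32 / 12.4 = 2.581 d.
1st larval instar: 28 / (23.5 − 9.3) = 28 / 14.2 = 1.972 d.
2nd larval instar: 38 / (23.5 − 10.7) = 38 / 12.8 = 2.969 d.
pupal: 36 / (23.5 − 8.9) = 36 / 14.6 = 2.466 d.
Sum = 9.987 ≈ 10.0 days.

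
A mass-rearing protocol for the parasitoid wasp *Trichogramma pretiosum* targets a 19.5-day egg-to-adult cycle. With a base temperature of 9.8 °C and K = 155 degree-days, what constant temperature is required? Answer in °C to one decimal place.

17.7 °C

Required daily accumulation = 155 / 19.5 = 7.949 DD/day.
T = T_base + 7.949 = 9.8 + 7.949 = 17.749 ≈ 17.7 °C.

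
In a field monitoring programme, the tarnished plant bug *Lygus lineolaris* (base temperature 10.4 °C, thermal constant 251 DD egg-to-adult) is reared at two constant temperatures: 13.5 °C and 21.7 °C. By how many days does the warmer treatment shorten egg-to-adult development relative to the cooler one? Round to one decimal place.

58.8 days

At 13.5 °C: 251 / (13.5 − 10.4) = 251 / 3.1 = 80.968 d.
At 21.7 °C: 251 / (21.7 − 10.4) = 251 / 11.3 = 22.212 d.
Difference = |80.968 − 22.212| = 58.755 ≈ 58.8 days.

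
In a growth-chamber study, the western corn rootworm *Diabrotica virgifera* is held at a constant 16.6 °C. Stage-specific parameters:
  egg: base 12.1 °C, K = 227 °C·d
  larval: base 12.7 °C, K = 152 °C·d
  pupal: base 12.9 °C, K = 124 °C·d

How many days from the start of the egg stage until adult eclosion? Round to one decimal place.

122.9 days

egg: 227 / (16.6 − 12.1) = 227 / 4.5 = 50.444 d.
larval: 152 / (16.6 − 12.7) = 152 / 3.9 = 38.974 d.
pupal: 124 / (16.6 − 12.9) = 124 / 3.7 = 33.514 d.
Sum = 122.932 ≈ 122.9 days.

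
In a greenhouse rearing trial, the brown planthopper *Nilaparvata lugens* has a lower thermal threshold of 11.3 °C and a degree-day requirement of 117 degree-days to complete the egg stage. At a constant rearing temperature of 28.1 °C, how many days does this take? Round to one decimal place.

Daily accumulation = 28.1 − 11.3 = 16.8 DD/day.
Duration = 117 / 16.8 = 6.964 ≈ 7.0 days.

7.0 days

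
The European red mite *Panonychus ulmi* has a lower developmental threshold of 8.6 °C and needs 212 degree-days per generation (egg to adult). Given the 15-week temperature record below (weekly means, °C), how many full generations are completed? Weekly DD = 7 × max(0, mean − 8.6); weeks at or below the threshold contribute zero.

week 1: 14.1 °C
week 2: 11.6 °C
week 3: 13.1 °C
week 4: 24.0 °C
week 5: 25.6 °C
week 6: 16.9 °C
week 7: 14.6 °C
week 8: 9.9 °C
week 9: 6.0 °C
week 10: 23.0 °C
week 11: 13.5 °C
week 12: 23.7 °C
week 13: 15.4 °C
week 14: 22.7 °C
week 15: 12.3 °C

Weekly DD (7 × max(0, T̄ − 8.6)): 38.5, 21.0, 31.5, 107.8, 119.0, 58.1, 42.0, 9.1, 0.0, 100.8, 34.3, 105.7, 47.6, 98.7, 25.9.
Season total = 840.0 DD.
Complete generations = ⌊840.0 / 212⌋ = 3.

3 generations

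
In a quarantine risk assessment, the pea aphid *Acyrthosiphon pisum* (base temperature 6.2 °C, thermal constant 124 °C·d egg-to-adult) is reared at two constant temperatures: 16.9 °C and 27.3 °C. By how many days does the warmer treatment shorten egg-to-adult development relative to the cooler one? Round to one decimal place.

5.7 days

At 16.9 °C: 124 / (16.9 − 6.2) = 124 / 10.7 = 11.589 d.
At 27.3 °C: 124 / (27.3 − 6.2) = 124 / 21.1 = 5.877 d.
Difference = |11.589 − 5.877| = 5.712 ≈ 5.7 days.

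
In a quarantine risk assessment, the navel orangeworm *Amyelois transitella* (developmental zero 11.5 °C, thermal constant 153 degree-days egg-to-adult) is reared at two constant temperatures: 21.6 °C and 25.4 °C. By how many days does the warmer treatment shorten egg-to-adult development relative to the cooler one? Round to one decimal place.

4.1 days

At 21.6 °C: 153 / (21.6 − 11.5) = 153 / 10.1 = 15.149 d.
At 25.4 °C: 153 / (25.4 − 11.5) = 153 / 13.9 = 11.007 d.
Difference = |15.149 − 11.007| = 4.141 ≈ 4.1 days.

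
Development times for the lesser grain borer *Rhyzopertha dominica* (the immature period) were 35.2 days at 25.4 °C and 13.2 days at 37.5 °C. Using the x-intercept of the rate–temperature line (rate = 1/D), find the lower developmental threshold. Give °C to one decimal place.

18.1 °C

Under the model K = D·(T − T_b), so D₁·(T₁ − T_b) = D₂·(T₂ − T_b).
35.2·(25.4 − T_b) = 13.2·(37.5 − T_b)
T_b = (35.2·25.4 − 13.2·37.5) / (35.2 − 13.2) = 399.08 / 22.0 = 18.140 °C ≈ 18.1 °C.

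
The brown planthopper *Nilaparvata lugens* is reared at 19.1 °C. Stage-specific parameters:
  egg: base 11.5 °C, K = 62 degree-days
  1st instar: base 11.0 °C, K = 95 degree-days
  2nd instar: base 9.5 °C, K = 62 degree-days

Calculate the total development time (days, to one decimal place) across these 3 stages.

26.3 days

egg: 62 / (19.1 − 11.5) = 62 / 7.6 = 8.158 d.
1st instar: 95 / (19.1 − 11.0) = 95 / 8.1 = 11.728 d.
2nd instar: 62 / (19.1 − 9.5) = 62 / 9.6 = 6.458 d.
Sum = 26.345 ≈ 26.3 days.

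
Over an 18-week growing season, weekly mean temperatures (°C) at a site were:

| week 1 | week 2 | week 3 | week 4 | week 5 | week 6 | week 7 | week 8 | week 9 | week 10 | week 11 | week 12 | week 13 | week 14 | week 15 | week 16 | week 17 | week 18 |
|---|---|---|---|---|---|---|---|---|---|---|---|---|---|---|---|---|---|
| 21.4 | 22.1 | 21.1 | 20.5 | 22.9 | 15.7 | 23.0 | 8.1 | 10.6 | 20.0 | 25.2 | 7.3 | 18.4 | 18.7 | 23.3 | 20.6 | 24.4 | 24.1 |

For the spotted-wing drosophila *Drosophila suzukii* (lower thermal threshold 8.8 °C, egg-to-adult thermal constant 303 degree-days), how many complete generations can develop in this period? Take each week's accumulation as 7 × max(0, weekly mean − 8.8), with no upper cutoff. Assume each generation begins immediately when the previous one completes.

4 generations

Weekly DD (7 × max(0, T̄ − 8.8)): 88.2, 93.1, 86.1, 81.9, 98.7, 48.3, 99.4, 0.0, 12.6, 78.4, 114.8, 0.0, 67.2, 69.3, 101.5, 82.6, 109.2, 107.1.
Season total = 1338.4 DD.
Complete generations = ⌊1338.4 / 303⌋ = 4.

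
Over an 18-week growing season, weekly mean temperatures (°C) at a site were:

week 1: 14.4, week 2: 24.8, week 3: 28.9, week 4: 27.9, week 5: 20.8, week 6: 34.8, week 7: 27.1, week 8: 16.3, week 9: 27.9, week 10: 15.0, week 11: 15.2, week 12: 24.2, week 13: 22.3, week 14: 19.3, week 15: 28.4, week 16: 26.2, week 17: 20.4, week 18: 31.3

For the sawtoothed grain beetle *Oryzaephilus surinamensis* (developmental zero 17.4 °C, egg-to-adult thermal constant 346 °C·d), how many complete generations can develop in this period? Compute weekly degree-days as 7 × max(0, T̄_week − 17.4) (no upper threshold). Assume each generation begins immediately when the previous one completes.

2 generations

Weekly DD (7 × max(0, T̄ − 17.4)): 0.0, 51.8, 80.5, 73.5, 23.8, 121.8, 67.9, 0.0, 73.5, 0.0, 0.0, 47.6, 34.3, 13.3, 77.0, 61.6, 21.0, 97.3.
Season total = 844.9 DD.
Complete generations = ⌊844.9 / 346⌋ = 2.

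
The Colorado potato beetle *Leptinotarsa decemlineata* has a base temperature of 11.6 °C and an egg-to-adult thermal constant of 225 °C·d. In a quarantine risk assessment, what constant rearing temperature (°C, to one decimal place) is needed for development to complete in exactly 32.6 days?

18.5 °C

Required daily accumulation = 225 / 32.6 = 6.902 DD/day.
T = T_base + 6.902 = 11.6 + 6.902 = 18.502 ≈ 18.5 °C.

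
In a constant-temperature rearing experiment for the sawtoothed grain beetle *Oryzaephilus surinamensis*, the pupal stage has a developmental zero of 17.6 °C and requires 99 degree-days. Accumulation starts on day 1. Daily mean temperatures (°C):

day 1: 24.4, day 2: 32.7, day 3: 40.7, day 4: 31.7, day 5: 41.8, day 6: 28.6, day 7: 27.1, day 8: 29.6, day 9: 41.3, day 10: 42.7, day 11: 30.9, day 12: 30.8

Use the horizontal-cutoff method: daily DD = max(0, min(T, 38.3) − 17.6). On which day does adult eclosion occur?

Daily DD above 17.6 °C (capped at 20.7): 6.8, 15.1, 20.7, 14.1, 20.7, 11.0, 9.5, 12.0, 20.7, 20.7, 13.3, 13.2.
Cumulative: 6.8, 21.9, 42.6, 56.7, 77.4, 88.4, 97.9, 109.9, 130.6, 151.3, 164.6, 177.8.
The total first reaches 99 DD on day 8.

day 8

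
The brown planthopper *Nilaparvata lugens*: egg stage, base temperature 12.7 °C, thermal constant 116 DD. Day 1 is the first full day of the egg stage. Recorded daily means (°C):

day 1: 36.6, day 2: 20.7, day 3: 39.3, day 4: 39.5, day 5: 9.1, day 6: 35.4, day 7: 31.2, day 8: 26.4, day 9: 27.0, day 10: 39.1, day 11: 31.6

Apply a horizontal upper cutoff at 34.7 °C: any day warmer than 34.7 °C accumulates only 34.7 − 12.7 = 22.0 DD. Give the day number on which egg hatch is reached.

day 8

Daily DD above 12.7 °C (capped at 22.0): 22.0, 8.0, 22.0, 22.0, 0.0, 22.0, 18.5, 13.7, 14.3, 22.0, 18.9.
Cumulative: 22.0, 30.0, 52.0, 74.0, 74.0, 96.0, 114.5, 128.2, 142.5, 164.5, 183.4.
The total first reaches 116 DD on day 8.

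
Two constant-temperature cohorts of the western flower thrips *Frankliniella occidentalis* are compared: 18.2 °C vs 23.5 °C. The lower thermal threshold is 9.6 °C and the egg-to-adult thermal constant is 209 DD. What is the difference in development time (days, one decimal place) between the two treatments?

9.3 days

At 18.2 °C: 209 / (18.2 − 9.6) = 209 / 8.6 = 24.302 d.
At 23.5 °C: 209 / (23.5 − 9.6) = 209 / 13.9 = 15.036 d.
Difference = |24.302 − 15.036| = 9.266 ≈ 9.3 days.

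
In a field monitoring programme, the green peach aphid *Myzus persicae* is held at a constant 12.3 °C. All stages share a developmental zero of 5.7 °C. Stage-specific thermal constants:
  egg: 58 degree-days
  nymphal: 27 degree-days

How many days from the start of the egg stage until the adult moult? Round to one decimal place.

12.9 days

Daily accumulation at 12.3 °C = 12.3 − 5.7 = 6.6 DD/day.
Total K = 58 + 27 = 85 DD.
Total duration = 85 / 6.6 = 12.879 ≈ 12.9 days.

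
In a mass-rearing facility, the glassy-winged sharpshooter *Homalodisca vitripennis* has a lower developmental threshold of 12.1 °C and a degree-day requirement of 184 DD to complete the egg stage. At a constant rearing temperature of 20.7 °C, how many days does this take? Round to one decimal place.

Daily accumulation = 20.7 − 12.1 = 8.6 DD/day.
Duration = 184 / 8.6 = 21.395 ≈ 21.4 days.

21.4 days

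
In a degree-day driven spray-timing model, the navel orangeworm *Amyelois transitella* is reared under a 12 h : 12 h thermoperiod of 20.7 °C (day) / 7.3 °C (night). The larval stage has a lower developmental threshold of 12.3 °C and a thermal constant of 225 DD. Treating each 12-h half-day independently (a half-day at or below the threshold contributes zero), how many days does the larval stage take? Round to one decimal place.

Day half: max(0, 20.7 − 12.3) × 0.5 = 8.4 × 0.5 = 4.20 DD.
Night half: max(0, 7.3 − 12.3) × 0.5 = 0.0 × 0.5 = 0.00 DD.
Per 24 h: 4.20 DD/day.
Duration = 225 / 4.20 = 53.571 ≈ 53.6 days.

53.6 days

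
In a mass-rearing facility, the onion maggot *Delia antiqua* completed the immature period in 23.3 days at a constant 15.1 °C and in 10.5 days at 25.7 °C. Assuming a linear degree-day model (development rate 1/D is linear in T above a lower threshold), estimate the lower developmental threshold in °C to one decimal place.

Under the model K = D·(T − T_b), so D₁·(T₁ − T_b) = D₂·(T₂ − T_b).
23.3·(15.1 − T_b) = 10.5·(25.7 − T_b)
T_b = (23.3·15.1 − 10.5·25.7) / (23.3 − 10.5) = 81.98 / 12.8 = 6.405 °C ≈ 6.4 °C.

6.4 °C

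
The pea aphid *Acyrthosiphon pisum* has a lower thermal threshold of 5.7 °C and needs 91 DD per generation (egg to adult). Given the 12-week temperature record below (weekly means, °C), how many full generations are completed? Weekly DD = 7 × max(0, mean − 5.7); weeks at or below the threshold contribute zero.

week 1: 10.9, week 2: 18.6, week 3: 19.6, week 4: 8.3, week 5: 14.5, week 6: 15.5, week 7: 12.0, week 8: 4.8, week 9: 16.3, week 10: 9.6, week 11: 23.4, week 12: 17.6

7 generations

Weekly DD (7 × max(0, T̄ − 5.7)): 36.4, 90.3, 97.3, 18.2, 61.6, 68.6, 44.1, 0.0, 74.2, 27.3, 123.9, 83.3.
Season total = 725.2 DD.
Complete generations = ⌊725.2 / 91⌋ = 7.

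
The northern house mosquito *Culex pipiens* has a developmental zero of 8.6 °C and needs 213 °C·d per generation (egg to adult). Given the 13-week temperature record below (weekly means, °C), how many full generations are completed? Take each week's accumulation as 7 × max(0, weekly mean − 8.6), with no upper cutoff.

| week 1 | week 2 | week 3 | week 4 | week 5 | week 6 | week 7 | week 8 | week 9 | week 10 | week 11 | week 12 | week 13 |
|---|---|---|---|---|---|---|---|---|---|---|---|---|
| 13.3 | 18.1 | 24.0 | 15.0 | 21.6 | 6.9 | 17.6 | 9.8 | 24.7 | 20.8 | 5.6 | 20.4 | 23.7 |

Weekly DD (7 × max(0, T̄ − 8.6)): 32.9, 66.5, 107.8, 44.8, 91.0, 0.0, 63.0, 8.4, 112.7, 85.4, 0.0, 82.6, 105.7.
Season total = 800.8 DD.
Complete generations = ⌊800.8 / 213⌋ = 3.

3 generations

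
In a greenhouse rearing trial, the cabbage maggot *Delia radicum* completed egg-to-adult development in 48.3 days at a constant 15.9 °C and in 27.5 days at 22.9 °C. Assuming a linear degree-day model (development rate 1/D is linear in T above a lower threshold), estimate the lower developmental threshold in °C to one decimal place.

Under the model K = D·(T − T_b), so D₁·(T₁ − T_b) = D₂·(T₂ − T_b).
48.3·(15.9 − T_b) = 27.5·(22.9 − T_b)
T_b = (48.3·15.9 − 27.5·22.9) / (48.3 − 27.5) = 138.22 / 20.8 = 6.645 °C ≈ 6.6 °C.

6.6 °C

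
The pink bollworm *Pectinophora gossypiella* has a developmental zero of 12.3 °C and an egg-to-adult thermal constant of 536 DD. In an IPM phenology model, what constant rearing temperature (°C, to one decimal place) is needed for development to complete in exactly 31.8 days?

29.2 °C

Required daily accumulation = 536 / 31.8 = 16.855 DD/day.
T = T_base + 16.855 = 12.3 + 16.855 = 29.155 ≈ 29.2 °C.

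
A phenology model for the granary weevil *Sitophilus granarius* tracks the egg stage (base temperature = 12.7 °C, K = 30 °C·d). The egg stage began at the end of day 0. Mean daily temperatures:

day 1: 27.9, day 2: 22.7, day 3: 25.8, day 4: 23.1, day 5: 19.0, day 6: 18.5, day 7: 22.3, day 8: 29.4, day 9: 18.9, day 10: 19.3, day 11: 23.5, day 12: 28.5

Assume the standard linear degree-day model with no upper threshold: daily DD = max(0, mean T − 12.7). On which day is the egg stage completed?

day 3

Daily DD above 12.7 °C: 15.2, 10.0, 13.1, 10.4, 6.3, 5.8, 9.6, 16.7, 6.2, 6.6, 10.8, 15.8.
Cumulative: 15.2, 25.2, 38.3, 48.7, 55.0, 60.8, 70.4, 87.1, 93.3, 99.9, 110.7, 126.5.
The total first reaches 30 DD on day 3.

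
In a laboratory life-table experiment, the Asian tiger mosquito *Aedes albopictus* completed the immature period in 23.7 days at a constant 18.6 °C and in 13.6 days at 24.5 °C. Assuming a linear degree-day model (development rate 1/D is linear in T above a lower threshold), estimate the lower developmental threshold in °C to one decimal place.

Linear rate model ⇒ the product D·(T − T_b) is constant across temperatures.
23.7·(18.6 − T_b) = 13.6·(24.5 − T_b)
T_b = (23.7·18.6 − 13.6·24.5) / (23.7 − 13.6) = 107.62 / 10.1 = 10.655 °C ≈ 10.7 °C.

10.7 °C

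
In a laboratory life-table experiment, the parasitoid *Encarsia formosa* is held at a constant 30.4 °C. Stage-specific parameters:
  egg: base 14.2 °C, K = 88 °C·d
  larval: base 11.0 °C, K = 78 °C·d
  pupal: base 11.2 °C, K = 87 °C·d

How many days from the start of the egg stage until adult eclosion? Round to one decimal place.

14.0 days

egg: 88 / (30.4 − 14.2) = 88 / 16.2 = 5.432 d.
larval: 78 / (30.4 − 11.0) = 78 / 19.4 = 4.021 d.
pupal: 87 / (30.4 − 11.2) = 87 / 19.2 = 4.531 d.
Sum = 13.984 ≈ 14.0 days.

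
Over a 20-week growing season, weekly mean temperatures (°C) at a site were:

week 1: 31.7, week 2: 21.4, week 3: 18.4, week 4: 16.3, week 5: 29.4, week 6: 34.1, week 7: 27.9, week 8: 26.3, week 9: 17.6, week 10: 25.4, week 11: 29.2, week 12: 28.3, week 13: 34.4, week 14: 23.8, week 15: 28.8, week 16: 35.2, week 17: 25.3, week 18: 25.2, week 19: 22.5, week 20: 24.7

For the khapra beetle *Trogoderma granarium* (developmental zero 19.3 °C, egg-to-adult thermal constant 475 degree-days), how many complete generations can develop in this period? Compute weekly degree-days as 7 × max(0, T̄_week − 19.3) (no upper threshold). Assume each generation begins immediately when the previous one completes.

2 generations

Weekly DD (7 × max(0, T̄ − 19.3)): 86.8, 14.7, 0.0, 0.0, 70.7, 103.6, 60.2, 49.0, 0.0, 42.7, 69.3, 63.0, 105.7, 31.5, 66.5, 111.3, 42.0, 41.3, 22.4, 37.8.
Season total = 1018.5 DD.
Complete generations = ⌊1018.5 / 475⌋ = 2.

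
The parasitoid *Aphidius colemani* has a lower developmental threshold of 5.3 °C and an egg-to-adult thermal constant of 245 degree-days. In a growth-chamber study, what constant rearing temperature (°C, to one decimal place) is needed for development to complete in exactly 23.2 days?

Required daily accumulation = 245 / 23.2 = 10.560 DD/day.
T = T_base + 10.560 = 5.3 + 10.560 = 15.860 ≈ 15.9 °C.

15.9 °C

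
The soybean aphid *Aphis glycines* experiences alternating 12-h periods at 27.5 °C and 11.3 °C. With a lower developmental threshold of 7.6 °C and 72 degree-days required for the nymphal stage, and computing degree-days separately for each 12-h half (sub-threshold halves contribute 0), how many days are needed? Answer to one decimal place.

6.1 days

Day half: max(0, 27.5 − 7.6) × 0.5 = 19.9 × 0.5 = 9.95 DD.
Night half: max(0, 11.3 − 7.6) × 0.5 = 3.7 × 0.5 = 1.85 DD.
Per 24 h: 11.80 DD/day.
Duration = 72 / 11.80 = 6.102 ≈ 6.1 days.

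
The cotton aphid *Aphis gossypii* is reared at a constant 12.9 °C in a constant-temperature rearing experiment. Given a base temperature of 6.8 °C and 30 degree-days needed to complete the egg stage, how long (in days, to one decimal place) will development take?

4.9 days

Daily accumulation = 12.9 − 6.8 = 6.1 DD/day.
Duration = 30 / 6.1 = 4.918 ≈ 4.9 days.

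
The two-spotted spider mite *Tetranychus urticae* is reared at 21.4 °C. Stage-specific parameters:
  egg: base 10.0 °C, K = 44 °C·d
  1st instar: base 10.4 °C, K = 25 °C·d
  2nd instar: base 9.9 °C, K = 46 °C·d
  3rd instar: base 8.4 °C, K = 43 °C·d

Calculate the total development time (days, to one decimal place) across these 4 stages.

13.4 days

egg: 44 / (21.4 − 10.0) = 44 / 11.4 = 3.860 d.
1st instar: 25 / (21.4 − 10.4) = 25 / 11.0 = 2.273 d.
2nd instar: 46 / (21.4 − 9.9) = 46 / 11.5 = 4.000 d.
3rd instar: 43 / (21.4 − 8.4) = 43 / 13.0 = 3.308 d.
Sum = 13.440 ≈ 13.4 days.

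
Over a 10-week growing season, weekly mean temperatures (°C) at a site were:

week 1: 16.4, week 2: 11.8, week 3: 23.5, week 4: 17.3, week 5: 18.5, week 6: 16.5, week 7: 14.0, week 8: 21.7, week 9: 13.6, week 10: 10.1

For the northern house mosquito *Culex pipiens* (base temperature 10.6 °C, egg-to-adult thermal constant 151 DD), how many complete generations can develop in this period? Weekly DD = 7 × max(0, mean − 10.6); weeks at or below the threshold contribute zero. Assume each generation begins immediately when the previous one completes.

Weekly DD (7 × max(0, T̄ − 10.6)): 40.6, 8.4, 90.3, 46.9, 55.3, 41.3, 23.8, 77.7, 21.0, 0.0.
Season total = 405.3 DD.
Complete generations = ⌊405.3 / 151⌋ = 2.

2 generations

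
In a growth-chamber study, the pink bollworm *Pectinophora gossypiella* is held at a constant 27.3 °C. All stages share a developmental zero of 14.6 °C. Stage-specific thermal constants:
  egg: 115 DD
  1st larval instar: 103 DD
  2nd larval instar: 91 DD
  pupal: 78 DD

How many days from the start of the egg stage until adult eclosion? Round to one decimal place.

Daily accumulation at 27.3 °C = 27.3 − 14.6 = 12.7 DD/day.
Total K = 115 + 103 + 91 + 78 = 387 DD.
Total duration = 387 / 12.7 = 30.472 ≈ 30.5 days.

30.5 days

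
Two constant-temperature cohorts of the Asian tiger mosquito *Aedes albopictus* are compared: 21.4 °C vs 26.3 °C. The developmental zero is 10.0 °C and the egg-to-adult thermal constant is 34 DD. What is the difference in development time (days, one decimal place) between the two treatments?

At 21.4 °C: 34 / (21.4 − 10.0) = 34 / 11.4 = 2.982 d.
At 26.3 °C: 34 / (26.3 − 10.0) = 34 / 16.3 = 2.086 d.
Difference = |2.982 − 2.086| = 0.897 ≈ 0.9 days.

0.9 days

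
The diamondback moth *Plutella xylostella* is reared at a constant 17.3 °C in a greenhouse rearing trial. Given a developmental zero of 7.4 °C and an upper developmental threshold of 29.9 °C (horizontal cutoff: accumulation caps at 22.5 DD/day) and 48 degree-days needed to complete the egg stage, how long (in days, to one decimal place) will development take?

4.8 days

Daily accumulation = 17.3 − 7.4 = 9.9 DD/day.
Duration = 48 / 9.9 = 4.848 ≈ 4.8 days.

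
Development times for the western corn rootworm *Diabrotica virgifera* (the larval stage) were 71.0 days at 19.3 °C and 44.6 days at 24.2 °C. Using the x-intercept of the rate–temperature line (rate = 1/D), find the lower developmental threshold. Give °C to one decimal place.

Linear rate model ⇒ the product D·(T − T_b) is constant across temperatures.
71.0·(19.3 − T_b) = 44.6·(24.2 − T_b)
T_b = (71.0·19.3 − 44.6·24.2) / (71.0 − 44.6) = 290.98 / 26.4 = 11.022 °C ≈ 11.0 °C.

11.0 °C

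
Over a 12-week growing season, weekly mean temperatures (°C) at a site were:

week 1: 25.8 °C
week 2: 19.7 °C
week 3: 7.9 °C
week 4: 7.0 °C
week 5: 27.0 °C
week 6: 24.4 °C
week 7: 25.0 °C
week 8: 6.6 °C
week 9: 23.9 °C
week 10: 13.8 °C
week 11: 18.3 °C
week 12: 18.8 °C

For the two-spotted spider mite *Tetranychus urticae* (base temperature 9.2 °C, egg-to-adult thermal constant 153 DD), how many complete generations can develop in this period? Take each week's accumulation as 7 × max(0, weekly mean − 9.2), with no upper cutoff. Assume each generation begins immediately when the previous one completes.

Weekly DD (7 × max(0, T̄ − 9.2)): 116.2, 73.5, 0.0, 0.0, 124.6, 106.4, 110.6, 0.0, 102.9, 32.2, 63.7, 67.2.
Season total = 797.3 DD.
Complete generations = ⌊797.3 / 153⌋ = 5.

5 generations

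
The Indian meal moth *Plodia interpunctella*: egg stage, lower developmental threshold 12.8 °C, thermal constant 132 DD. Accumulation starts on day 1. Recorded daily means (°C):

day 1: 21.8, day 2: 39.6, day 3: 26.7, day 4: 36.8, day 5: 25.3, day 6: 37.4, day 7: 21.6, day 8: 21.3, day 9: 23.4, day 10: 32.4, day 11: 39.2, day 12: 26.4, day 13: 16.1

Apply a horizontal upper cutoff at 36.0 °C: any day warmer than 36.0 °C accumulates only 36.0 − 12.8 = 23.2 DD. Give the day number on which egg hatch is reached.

day 9

Daily DD above 12.8 °C (capped at 23.2): 9.0, 23.2, 13.9, 23.2, 12.5, 23.2, 8.8, 8.5, 10.6, 19.6, 23.2, 13.6, 3.3.
Cumulative: 9.0, 32.2, 46.1, 69.3, 81.8, 105.0, 113.8, 122.3, 132.9, 152.5, 175.7, 189.3, 192.6.
The total first reaches 132 DD on day 9.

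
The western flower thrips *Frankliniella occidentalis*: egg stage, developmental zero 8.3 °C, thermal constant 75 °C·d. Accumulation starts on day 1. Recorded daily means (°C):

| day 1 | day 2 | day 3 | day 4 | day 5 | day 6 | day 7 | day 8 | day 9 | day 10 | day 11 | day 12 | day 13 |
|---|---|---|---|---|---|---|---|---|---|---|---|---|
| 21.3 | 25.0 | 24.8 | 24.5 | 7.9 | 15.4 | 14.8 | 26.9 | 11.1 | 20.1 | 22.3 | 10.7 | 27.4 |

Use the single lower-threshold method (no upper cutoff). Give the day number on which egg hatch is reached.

Daily DD above 8.3 °C: 13.0, 16.7, 16.5, 16.2, 0.0, 7.1, 6.5, 18.6, 2.8, 11.8, 14.0, 2.4, 19.1.
Cumulative: 13.0, 29.7, 46.2, 62.4, 62.4, 69.5, 76.0, 94.6, 97.4, 109.2, 123.2, 125.6, 144.7.
The total first reaches 75 DD on day 7.

day 7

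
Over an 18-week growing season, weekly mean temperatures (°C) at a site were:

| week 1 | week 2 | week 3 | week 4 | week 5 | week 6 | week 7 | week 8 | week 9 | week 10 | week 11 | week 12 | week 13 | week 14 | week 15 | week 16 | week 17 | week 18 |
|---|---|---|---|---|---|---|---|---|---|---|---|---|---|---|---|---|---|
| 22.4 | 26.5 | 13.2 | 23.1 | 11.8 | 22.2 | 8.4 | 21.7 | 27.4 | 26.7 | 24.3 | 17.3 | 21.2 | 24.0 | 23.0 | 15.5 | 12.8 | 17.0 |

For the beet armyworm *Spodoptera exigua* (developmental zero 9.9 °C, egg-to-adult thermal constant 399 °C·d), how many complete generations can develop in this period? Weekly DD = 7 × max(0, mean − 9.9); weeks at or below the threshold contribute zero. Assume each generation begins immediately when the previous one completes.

Weekly DD (7 × max(0, T̄ − 9.9)): 87.5, 116.2, 23.1, 92.4, 13.3, 86.1, 0.0, 82.6, 122.5, 117.6, 100.8, 51.8, 79.1, 98.7, 91.7, 39.2, 20.3, 49.7.
Season total = 1272.6 DD.
Complete generations = ⌊1272.6 / 399⌋ = 3.

3 generations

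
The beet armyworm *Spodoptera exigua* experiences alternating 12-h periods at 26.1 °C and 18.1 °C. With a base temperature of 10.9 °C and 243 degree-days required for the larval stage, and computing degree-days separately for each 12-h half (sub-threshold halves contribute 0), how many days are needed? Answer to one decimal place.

Day half: max(0, 26.1 − 10.9) × 0.5 = 15.2 × 0.5 = 7.60 DD.
Night half: max(0, 18.1 − 10.9) × 0.5 = 7.2 × 0.5 = 3.60 DD.
Per 24 h: 11.20 DD/day.
Duration = 243 / 11.20 = 21.696 ≈ 21.7 days.

21.7 days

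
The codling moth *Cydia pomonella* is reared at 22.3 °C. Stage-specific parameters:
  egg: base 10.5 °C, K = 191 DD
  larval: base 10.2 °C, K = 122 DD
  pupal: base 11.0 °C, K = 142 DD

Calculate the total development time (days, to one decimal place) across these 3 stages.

38.8 days

egg: 191 / (22.3 − 10.5) = 191 / 11.8 = 16.186 d.
larval: 122 / (22.3 − 10.2) = 122 / 12.1 = 10.083 d.
pupal: 142 / (22.3 − 11.0) = 142 / 11.3 = 12.566 d.
Sum = 38.835 ≈ 38.8 days.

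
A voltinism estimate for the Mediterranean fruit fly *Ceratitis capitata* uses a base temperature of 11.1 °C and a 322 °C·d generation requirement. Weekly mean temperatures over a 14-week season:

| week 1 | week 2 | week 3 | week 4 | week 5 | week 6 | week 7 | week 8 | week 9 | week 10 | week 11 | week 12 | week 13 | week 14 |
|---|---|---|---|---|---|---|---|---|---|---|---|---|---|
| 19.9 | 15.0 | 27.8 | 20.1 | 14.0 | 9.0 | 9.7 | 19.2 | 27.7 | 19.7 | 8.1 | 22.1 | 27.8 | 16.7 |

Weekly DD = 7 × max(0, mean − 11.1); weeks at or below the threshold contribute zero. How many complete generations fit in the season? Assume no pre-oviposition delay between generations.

2 generations

Weekly DD (7 × max(0, T̄ − 11.1)): 61.6, 27.3, 116.9, 63.0, 20.3, 0.0, 0.0, 56.7, 116.2, 60.2, 0.0, 77.0, 116.9, 39.2.
Season total = 755.3 DD.
Complete generations = ⌊755.3 / 322⌋ = 2.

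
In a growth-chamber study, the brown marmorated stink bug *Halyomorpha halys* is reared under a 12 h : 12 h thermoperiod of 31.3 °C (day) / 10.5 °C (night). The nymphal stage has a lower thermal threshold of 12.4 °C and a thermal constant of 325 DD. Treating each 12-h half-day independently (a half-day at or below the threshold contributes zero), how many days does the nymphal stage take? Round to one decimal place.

34.4 days

Day half: max(0, 31.3 − 12.4) × 0.5 = 18.9 × 0.5 = 9.45 DD.
Night half: max(0, 10.5 − 12.4) × 0.5 = 0.0 × 0.5 = 0.00 DD.
Per 24 h: 9.45 DD/day.
Duration = 325 / 9.45 = 34.392 ≈ 34.4 days.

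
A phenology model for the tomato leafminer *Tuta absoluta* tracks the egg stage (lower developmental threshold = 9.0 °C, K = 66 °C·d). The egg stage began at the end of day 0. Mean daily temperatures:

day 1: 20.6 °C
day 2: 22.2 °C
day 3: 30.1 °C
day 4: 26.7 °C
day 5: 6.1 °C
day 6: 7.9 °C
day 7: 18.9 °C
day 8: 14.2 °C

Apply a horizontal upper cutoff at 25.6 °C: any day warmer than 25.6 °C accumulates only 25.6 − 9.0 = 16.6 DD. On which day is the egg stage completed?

day 7

Daily DD above 9.0 °C (capped at 16.6): 11.6, 13.2, 16.6, 16.6, 0.0, 0.0, 9.9, 5.2.
Cumulative: 11.6, 24.8, 41.4, 58.0, 58.0, 58.0, 67.9, 73.1.
The total first reaches 66 DD on day 7.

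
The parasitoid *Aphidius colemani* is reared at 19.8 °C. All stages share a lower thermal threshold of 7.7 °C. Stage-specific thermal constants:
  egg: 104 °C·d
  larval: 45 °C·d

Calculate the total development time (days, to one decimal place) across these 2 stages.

12.3 days

Daily accumulation at 19.8 °C = 19.8 − 7.7 = 12.1 DD/day.
Total K = 104 + 45 = 149 DD.
Total duration = 149 / 12.1 = 12.314 ≈ 12.3 days.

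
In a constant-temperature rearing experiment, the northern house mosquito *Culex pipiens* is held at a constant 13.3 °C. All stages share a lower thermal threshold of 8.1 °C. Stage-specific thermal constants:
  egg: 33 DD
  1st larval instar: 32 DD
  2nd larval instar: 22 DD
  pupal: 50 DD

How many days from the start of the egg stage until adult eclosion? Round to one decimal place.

Daily accumulation at 13.3 °C = 13.3 − 8.1 = 5.2 DD/day.
Total K = 33 + 32 + 22 + 50 = 137 DD.
Total duration = 137 / 5.2 = 26.346 ≈ 26.3 days.

26.3 days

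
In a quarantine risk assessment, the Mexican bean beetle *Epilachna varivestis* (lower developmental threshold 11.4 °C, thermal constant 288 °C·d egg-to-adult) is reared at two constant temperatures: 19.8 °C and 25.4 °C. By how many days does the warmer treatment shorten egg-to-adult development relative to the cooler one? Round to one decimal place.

13.7 days

At 19.8 °C: 288 / (19.8 − 11.4) = 288 / 8.4 = 34.286 d.
At 25.4 °C: 288 / (25.4 − 11.4) = 288 / 14.0 = 20.571 d.
Difference = |34.286 − 20.571| = 13.714 ≈ 13.7 days.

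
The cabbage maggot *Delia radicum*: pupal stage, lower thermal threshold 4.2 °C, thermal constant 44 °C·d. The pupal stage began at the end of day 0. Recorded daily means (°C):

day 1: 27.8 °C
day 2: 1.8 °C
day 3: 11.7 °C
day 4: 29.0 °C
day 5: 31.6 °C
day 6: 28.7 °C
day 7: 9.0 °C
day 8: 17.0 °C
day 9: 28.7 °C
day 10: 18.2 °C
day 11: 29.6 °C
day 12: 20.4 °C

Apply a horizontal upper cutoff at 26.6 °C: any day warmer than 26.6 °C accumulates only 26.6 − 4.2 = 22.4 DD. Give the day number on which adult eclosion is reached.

Daily DD above 4.2 °C (capped at 22.4): 22.4, 0.0, 7.5, 22.4, 22.4, 22.4, 4.8, 12.8, 22.4, 14.0, 22.4, 16.2.
Cumulative: 22.4, 22.4, 29.9, 52.3, 74.7, 97.1, 101.9, 114.7, 137.1, 151.1, 173.5, 189.7.
The total first reaches 44 DD on day 4.

day 4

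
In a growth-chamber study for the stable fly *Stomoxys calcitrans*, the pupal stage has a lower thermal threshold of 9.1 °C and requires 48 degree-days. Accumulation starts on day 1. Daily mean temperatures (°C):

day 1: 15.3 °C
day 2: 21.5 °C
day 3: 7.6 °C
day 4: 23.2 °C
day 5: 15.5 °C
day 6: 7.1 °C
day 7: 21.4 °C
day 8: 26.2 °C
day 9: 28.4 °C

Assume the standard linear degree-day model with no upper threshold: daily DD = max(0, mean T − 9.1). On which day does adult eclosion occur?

day 7

Daily DD above 9.1 °C: 6.2, 12.4, 0.0, 14.1, 6.4, 0.0, 12.3, 17.1, 19.3.
Cumulative: 6.2, 18.6, 18.6, 32.7, 39.1, 39.1, 51.4, 68.5, 87.8.
The total first reaches 48 DD on day 7.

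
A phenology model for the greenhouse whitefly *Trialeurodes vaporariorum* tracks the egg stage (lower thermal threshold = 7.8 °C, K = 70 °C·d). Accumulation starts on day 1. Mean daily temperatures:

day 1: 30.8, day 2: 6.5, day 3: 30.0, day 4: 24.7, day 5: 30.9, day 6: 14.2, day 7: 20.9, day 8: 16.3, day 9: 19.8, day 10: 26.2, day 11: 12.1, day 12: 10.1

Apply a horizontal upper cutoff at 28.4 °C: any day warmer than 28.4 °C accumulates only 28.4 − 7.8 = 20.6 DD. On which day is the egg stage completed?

Daily DD above 7.8 °C (capped at 20.6): 20.6, 0.0, 20.6, 16.9, 20.6, 6.4, 13.1, 8.5, 12.0, 18.4, 4.3, 2.3.
Cumulative: 20.6, 20.6, 41.2, 58.1, 78.7, 85.1, 98.2, 106.7, 118.7, 137.1, 141.4, 143.7.
The total first reaches 70 DD on day 5.

day 5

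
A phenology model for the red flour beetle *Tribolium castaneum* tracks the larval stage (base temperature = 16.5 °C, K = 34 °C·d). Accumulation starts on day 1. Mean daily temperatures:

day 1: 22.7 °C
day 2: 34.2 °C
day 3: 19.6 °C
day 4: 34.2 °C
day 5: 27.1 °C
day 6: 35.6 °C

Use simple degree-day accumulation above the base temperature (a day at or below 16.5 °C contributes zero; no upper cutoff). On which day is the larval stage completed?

day 4

Daily DD above 16.5 °C: 6.2, 17.7, 3.1, 17.7, 10.6, 19.1.
Cumulative: 6.2, 23.9, 27.0, 44.7, 55.3, 74.4.
The total first reaches 34 DD on day 4.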